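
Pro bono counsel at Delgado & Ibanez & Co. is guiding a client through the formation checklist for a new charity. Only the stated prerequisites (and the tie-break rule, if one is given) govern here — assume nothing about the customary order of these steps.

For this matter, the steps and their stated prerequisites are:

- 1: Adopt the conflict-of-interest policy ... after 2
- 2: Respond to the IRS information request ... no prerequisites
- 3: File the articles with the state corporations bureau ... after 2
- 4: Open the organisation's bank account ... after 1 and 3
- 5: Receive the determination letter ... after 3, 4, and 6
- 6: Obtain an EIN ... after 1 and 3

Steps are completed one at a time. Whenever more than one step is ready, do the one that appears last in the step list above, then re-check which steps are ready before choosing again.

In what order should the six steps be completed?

2, 3, 1, 6, 4, 5

2 is the only step with nothing outstanding, so it goes first.
3 and 1 are both available; 3 is listed later → 3.
1 needed 2, now all done → 1.
Now 6 and 4 have their prerequisites met. 6 is listed later, so 6 next.
4 needed 3 and 1, now all done → 4.
That leaves 5 as the only ready step → 5.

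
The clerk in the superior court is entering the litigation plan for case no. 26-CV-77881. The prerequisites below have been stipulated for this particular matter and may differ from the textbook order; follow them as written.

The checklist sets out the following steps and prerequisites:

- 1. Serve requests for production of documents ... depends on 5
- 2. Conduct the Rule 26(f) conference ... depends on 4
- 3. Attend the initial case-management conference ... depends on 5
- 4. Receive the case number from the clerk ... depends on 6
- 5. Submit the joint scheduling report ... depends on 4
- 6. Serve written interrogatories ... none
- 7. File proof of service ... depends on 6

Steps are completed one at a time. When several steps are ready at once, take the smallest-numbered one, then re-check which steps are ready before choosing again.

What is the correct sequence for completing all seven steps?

6 is the only step with nothing outstanding, so it goes first.
Ready: 4 and 7. 4 has the earlier label → 4.
Now 2, 5 and 7 have their prerequisites met. 2 has the earlier label, so 2 next.
Now 5 and 7 have their prerequisites met. 5 has the earlier label, so 5 next.
1, 3 and 7 are all available; 1 has the earlier label → 1.
3 and 7 are both available; 3 has the earlier label → 3.
Next only 7 has its prerequisites met → 7.

6, 4, 2, 5, 1, 3, 7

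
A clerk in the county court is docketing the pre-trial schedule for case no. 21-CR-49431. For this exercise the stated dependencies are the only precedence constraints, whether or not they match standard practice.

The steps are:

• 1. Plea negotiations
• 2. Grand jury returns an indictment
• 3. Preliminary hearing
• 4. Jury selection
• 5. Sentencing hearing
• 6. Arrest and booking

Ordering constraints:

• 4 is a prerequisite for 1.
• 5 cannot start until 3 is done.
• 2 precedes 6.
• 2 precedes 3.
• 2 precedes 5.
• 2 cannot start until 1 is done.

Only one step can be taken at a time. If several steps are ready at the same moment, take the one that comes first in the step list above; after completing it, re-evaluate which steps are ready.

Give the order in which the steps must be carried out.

4, 1, 2, 3, 5, 6

4 has no prerequisites → 4 first.
That leaves 1 as the only ready step → 1.
2 needed 1, now all done → 2.
3 and 6 are both available; 3 is listed earlier → 3.
5 now also ready, so the ready set is {5, 6}; 5 is listed earlier → 5.
Next only 6 has its prerequisites met → 6.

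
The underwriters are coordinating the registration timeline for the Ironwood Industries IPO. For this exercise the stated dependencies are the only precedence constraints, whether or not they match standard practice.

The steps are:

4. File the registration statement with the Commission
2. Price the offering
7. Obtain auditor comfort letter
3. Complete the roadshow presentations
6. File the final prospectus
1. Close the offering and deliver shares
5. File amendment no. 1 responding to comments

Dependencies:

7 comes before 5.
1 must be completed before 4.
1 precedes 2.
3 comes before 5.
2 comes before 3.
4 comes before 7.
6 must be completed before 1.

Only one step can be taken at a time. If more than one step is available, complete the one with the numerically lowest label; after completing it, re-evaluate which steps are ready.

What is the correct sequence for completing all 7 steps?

6, 1, 2, 3, 4, 7, 5

Only 6 has no prerequisites, so it is first.
Next only 1 has its prerequisites met → 1.
Now 2 and 4 have their prerequisites met. 2 has the earlier label, so 2 next.
3 now also ready, so the ready set is {3, 4}; 3 has the earlier label → 3.
4 is the only step now ready → 4.
7 is the only step now ready → 7.
5 needed 3 and 7, now all done → 5.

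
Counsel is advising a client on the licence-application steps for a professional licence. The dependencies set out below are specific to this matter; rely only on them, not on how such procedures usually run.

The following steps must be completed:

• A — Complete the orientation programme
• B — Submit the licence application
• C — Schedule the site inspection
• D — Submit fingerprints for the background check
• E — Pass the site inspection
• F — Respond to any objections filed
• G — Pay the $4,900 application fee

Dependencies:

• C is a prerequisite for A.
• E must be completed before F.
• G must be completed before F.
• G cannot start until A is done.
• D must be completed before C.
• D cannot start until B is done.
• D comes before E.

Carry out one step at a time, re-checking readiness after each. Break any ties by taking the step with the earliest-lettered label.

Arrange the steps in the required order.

B D C A E G F

B is the only step with nothing outstanding, so it goes first.
That leaves D as the only ready step → D.
Now C and E have their prerequisites met. C has the earlier label, so C next.
A now also ready, so the ready set is {A, E}; A has the earlier label → A.
G now also ready, so the ready set is {E, G}; E has the earlier label → E.
Next only G has its prerequisites met → G.
That leaves F as the only ready step → F.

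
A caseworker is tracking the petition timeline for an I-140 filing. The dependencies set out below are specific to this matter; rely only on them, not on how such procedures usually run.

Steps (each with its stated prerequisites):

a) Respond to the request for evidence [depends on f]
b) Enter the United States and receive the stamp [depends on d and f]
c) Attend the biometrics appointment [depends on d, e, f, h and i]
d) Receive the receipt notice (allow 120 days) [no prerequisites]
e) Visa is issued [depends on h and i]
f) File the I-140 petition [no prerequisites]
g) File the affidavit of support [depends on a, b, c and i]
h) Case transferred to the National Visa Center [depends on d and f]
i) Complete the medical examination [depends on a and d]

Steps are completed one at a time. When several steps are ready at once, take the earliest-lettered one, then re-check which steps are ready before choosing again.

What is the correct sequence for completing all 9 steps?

d, f, a, b, h, i, e, c, g

d and f have no prerequisites; d has the earlier label, so d is first.
Next only f has its prerequisites met → f.
a, b and h are all available; a has the earlier label → a.
i now also ready, so the ready set is {b, h, i}; b has the earlier label → b.
Ready: h and i. h has the earlier label → h.
i is the only step now ready → i.
e needed h and i, now all done → e.
That leaves c as the only ready step → c.
g needed a, b, c and i, now all done → g.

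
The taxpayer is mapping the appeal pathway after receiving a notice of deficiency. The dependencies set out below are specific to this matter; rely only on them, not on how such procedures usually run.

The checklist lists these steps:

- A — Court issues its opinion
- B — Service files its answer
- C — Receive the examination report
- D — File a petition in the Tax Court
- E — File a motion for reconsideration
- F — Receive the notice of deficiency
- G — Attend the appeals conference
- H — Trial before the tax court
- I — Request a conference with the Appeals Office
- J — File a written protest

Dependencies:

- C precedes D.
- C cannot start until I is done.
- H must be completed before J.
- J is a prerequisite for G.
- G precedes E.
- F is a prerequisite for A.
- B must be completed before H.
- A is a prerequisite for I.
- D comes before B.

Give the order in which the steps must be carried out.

F has no prerequisites → F first.
That leaves A as the only ready step → A.
I needed A, now all done → I.
C needed I, now all done → C.
Next only D has its prerequisites met → D.
B needed D, now all done → B.
H needed B, now all done → H.
That leaves J as the only ready step → J.
G needed J, now all done → G.
E needed G, now all done → E.

F → A → I → C → D → B → H → J → G → E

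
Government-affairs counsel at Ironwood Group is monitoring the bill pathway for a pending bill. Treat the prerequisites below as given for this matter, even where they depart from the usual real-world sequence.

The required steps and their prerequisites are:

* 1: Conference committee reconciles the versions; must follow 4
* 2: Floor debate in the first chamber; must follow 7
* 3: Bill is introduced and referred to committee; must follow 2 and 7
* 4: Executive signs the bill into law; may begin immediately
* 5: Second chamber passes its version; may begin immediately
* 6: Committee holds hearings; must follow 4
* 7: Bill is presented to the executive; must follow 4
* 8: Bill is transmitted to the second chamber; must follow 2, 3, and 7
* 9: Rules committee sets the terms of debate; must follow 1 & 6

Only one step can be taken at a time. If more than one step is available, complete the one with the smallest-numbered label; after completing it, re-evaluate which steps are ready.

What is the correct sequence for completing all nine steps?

4, 1, 5, 6, 7, 2, 3, 8, 9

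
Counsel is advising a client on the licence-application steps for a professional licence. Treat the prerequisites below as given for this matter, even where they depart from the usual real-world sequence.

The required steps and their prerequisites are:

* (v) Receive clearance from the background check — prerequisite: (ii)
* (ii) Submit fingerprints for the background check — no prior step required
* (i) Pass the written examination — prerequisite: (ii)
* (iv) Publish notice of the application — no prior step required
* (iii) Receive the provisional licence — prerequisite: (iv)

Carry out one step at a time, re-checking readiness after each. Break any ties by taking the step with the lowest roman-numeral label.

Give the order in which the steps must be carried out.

(ii), (i), (iv), (iii), (v)

(ii) and (iv) have no prerequisites; (ii) has the earlier label, so (ii) is first.
Now (i), (iv) and (v) have their prerequisites met. (i) has the earlier label, so (i) next.
Ready: (iv) and (v). (iv) has the earlier label → (iv).
Ready: (iii) and (v). (iii) has the earlier label → (iii).
(v) is the only step now ready → (v).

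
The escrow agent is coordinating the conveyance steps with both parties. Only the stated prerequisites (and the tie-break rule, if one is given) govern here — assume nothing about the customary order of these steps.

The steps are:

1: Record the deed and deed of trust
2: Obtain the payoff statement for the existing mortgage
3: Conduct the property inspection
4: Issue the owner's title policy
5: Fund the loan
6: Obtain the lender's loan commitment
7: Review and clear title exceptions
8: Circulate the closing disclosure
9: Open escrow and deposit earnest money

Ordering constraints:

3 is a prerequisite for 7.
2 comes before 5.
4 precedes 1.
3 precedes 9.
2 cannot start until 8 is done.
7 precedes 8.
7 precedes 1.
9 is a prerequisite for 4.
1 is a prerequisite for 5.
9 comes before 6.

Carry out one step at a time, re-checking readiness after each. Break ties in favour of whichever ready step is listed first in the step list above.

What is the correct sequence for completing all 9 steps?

3 has no prerequisites → 3 first.
Now 7 and 9 have their prerequisites met. 7 is listed earlier, so 7 next.
Now 8 and 9 have their prerequisites met. 8 is listed earlier, so 8 next.
2 now also ready, so the ready set is {2, 9}; 2 is listed earlier → 2.
9 needed 3, now all done → 9.
4 and 6 are both available; 4 is listed earlier → 4.
1 now also ready, so the ready set is {1, 6}; 1 is listed earlier → 1.
5 now also ready, so the ready set is {5, 6}; 5 is listed earlier → 5.
That leaves 6 as the only ready step → 6.

3, 7, 8, 2, 9, 4, 1, 5, 6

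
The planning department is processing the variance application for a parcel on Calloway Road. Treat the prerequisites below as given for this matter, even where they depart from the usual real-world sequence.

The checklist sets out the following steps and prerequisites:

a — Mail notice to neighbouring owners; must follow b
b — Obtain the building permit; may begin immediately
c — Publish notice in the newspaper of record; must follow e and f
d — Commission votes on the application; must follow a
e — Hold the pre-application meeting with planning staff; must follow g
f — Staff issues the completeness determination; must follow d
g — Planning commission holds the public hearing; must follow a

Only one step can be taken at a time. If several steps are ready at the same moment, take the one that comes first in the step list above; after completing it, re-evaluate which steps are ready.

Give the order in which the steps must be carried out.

b, a, d, f, g, e, c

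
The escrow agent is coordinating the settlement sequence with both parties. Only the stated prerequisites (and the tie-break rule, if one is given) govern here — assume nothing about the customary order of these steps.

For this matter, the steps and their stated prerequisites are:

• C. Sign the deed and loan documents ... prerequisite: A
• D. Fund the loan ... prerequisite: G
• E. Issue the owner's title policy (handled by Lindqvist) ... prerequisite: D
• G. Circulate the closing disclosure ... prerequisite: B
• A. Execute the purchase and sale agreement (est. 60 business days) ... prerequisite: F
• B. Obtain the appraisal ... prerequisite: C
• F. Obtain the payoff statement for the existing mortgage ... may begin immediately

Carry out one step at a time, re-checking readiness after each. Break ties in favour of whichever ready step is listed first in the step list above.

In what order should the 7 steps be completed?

F → A → C → B → G → D → E

F has no prerequisites → F first.
Next only A has its prerequisites met → A.
That leaves C as the only ready step → C.
That leaves B as the only ready step → B.
G needed B, now all done → G.
That leaves D as the only ready step → D.
E needed D, now all done → E.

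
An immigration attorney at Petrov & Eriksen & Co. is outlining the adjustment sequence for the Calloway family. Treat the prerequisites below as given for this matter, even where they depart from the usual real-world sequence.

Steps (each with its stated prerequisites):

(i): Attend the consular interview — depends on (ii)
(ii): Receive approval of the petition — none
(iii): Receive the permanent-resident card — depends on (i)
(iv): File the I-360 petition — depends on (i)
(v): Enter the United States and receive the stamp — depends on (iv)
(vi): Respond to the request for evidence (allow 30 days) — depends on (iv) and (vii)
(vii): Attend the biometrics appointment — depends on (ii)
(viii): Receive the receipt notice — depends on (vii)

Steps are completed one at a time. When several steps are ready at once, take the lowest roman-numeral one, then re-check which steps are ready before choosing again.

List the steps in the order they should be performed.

(ii) (i) (iii) (iv) (v) (vii) (vi) (viii)

(ii) is the only step with nothing outstanding, so it goes first.
Ready: (i) and (vii). (i) has the earlier label → (i).
(iii), (iv) and (vii) are all available; (iii) has the earlier label → (iii).
Now (iv) and (vii) have their prerequisites met. (iv) has the earlier label, so (iv) next.
(v) now also ready, so the ready set is {(v), (vii)}; (v) has the earlier label → (v).
That leaves (vii) as the only ready step → (vii).
Now (vi) and (viii) have their prerequisites met. (vi) has the earlier label, so (vi) next.
(viii) is the only step now ready → (viii).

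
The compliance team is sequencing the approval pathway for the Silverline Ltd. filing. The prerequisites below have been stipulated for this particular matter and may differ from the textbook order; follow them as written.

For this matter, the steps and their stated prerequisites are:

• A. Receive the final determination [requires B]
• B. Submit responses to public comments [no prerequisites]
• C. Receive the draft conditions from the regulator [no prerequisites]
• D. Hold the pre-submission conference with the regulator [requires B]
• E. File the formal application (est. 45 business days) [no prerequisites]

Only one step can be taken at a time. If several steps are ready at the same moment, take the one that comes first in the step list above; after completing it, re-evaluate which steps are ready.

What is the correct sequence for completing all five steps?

B, A, C, D, E

B, C and E have no prerequisites; B is listed earlier, so B is first.
Now A, C, D and E have their prerequisites met. A is listed earlier, so A next.
Now C, D and E have their prerequisites met. C is listed earlier, so C next.
Ready: D and E. D is listed earlier → D.
E is the only step now ready → E.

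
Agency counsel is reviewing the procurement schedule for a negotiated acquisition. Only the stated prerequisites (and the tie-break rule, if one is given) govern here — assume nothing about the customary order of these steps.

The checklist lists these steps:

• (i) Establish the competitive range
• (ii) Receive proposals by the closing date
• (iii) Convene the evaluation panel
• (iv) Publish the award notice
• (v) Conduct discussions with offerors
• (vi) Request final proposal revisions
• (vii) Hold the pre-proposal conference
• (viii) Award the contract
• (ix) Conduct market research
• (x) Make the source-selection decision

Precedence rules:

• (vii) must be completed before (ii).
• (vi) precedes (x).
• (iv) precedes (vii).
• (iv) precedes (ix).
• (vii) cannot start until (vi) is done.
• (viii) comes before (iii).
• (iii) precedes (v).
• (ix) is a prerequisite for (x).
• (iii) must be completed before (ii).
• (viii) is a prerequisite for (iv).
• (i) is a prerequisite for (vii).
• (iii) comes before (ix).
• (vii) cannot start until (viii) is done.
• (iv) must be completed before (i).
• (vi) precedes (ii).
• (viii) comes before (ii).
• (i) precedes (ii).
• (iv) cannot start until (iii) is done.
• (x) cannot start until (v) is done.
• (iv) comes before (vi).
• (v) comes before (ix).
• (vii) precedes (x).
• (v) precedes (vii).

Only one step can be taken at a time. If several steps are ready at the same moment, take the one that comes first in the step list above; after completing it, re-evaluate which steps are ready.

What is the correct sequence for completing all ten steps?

(viii) → (iii) → (iv) → (i) → (v) → (vi) → (vii) → (ii) → (ix) → (x)

Only (viii) has no prerequisites, so it is first.
(iii) needed (viii), now all done → (iii).
(iv) and (v) are both available; (iv) is listed earlier → (iv).
(i) and (vi) now also ready, so the ready set is {(i), (v), (vi)}; (i) is listed earlier → (i).
Now (v) and (vi) have their prerequisites met. (v) is listed earlier, so (v) next.
(ix) now also ready, so the ready set is {(vi), (ix)}; (vi) is listed earlier → (vi).
Now (vii) and (ix) have their prerequisites met. (vii) is listed earlier, so (vii) next.
(ii) now also ready, so the ready set is {(ii), (ix)}; (ii) is listed earlier → (ii).
(ix) needed (iii), (iv) and (v), now all done → (ix).
That leaves (x) as the only ready step → (x).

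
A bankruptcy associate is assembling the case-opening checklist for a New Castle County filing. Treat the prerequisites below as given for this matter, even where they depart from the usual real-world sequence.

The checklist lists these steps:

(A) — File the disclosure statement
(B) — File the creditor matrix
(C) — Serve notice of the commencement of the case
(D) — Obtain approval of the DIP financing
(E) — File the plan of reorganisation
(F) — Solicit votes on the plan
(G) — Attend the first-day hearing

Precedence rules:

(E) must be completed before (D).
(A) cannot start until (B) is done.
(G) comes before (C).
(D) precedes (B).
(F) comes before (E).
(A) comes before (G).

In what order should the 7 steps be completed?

(F), (E), (D), (B), (A), (G), (C)

Only (F) has no prerequisites, so it is first.
(E) is the only step now ready → (E).
(D) needed (E), now all done → (D).
Next only (B) has its prerequisites met → (B).
(A) needed (B), now all done → (A).
(G) needed (A), now all done → (G).
Next only (C) has its prerequisites met → (C).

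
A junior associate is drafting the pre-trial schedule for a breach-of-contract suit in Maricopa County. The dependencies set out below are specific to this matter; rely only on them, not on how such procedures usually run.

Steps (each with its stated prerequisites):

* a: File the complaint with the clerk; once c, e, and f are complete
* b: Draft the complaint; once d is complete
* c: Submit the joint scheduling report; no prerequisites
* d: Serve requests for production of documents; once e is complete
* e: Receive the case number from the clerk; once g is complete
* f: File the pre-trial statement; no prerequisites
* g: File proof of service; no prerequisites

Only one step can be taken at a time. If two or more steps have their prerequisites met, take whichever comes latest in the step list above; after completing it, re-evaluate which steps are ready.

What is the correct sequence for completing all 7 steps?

g → f → e → d → c → b → a

g, f and c have no prerequisites; g is listed later, so g is first.
Now f, e and c have their prerequisites met. f is listed later, so f next.
e and c are both available; e is listed later → e.
Ready: d and c. d is listed later → d.
Ready: c and b. c is listed later → c.
a now also ready, so the ready set is {b, a}; b is listed later → b.
Next only a has its prerequisites met → a.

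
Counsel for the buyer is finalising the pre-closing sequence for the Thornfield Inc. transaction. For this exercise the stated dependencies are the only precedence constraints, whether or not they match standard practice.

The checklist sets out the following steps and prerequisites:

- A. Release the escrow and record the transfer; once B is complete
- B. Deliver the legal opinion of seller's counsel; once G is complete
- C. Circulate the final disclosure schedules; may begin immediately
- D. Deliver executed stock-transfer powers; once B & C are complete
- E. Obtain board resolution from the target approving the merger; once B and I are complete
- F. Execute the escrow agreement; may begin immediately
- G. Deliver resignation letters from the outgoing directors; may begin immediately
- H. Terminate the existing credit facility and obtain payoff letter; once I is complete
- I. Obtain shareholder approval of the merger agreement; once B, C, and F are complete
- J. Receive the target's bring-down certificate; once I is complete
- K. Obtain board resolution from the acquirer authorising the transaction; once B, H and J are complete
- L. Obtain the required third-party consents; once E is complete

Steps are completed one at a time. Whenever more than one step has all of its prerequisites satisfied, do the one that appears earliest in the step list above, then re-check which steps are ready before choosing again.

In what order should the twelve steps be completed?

Nothing is required for C, F and G. C is listed earlier → C first.
F and G are both available; F is listed earlier → F.
G is the only step now ready → G.
B needed G, now all done → B.
A, D and I are all available; A is listed earlier → A.
Ready: D and I. D is listed earlier → D.
That leaves I as the only ready step → I.
Ready: E, H and J. E is listed earlier → E.
H, J and L are all available; H is listed earlier → H.
Now J and L have their prerequisites met. J is listed earlier, so J next.
K and L are both available; K is listed earlier → K.
L needed E, now all done → L.

C F G B A D I E H J K L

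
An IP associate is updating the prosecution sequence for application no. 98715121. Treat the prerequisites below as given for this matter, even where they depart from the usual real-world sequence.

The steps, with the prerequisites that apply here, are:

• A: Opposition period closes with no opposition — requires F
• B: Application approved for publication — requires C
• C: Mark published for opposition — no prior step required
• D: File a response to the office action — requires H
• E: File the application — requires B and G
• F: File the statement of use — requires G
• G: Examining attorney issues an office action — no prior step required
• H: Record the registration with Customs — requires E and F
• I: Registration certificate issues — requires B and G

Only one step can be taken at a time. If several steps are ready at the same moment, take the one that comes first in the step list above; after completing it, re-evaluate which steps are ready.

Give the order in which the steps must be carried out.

Nothing is required for C and G. C is listed earlier → C first.
Ready: B and G. B is listed earlier → B.
G is the only step now ready → G.
E, F and I are all available; E is listed earlier → E.
Ready: F and I. F is listed earlier → F.
Now A, H and I have their prerequisites met. A is listed earlier, so A next.
Now H and I have their prerequisites met. H is listed earlier, so H next.
D and I are both available; D is listed earlier → D.
I needed B and G, now all done → I.

C → B → G → E → F → A → H → D → I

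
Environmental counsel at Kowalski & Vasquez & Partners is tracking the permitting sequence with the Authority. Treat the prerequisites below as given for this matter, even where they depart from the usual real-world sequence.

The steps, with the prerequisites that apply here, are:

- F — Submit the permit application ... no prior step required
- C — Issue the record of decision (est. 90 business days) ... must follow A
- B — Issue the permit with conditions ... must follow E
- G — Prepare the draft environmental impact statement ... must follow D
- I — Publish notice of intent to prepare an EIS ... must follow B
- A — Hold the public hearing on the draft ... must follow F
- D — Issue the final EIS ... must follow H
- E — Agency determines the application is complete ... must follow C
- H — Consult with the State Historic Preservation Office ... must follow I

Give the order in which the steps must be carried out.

F → A → C → E → B → I → H → D → G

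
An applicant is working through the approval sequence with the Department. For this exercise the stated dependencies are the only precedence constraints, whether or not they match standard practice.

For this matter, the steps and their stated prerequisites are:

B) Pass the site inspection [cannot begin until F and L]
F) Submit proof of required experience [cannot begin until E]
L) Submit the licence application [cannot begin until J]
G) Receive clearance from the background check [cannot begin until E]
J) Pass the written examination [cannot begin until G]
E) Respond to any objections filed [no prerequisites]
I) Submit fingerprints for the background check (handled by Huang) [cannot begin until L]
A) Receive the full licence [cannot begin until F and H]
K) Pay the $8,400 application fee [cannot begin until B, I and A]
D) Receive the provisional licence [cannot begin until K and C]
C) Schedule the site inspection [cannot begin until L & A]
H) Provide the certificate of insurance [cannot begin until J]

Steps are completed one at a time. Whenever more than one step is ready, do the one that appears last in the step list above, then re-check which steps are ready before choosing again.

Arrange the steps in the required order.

E, G, J, H, L, I, F, A, C, B, K, D

Only E has no prerequisites, so it is first.
Ready: G and F. G is listed later → G.
J now also ready, so the ready set is {J, F}; J is listed later → J.
H and L now also ready, so the ready set is {H, L, F}; H is listed later → H.
Ready: L and F. L is listed later → L.
I now also ready, so the ready set is {I, F}; I is listed later → I.
That leaves F as the only ready step → F.
Now A and B have their prerequisites met. A is listed later, so A next.
Ready: C and B. C is listed later → C.
That leaves B as the only ready step → B.
Next only K has its prerequisites met → K.
Next only D has its prerequisites met → D.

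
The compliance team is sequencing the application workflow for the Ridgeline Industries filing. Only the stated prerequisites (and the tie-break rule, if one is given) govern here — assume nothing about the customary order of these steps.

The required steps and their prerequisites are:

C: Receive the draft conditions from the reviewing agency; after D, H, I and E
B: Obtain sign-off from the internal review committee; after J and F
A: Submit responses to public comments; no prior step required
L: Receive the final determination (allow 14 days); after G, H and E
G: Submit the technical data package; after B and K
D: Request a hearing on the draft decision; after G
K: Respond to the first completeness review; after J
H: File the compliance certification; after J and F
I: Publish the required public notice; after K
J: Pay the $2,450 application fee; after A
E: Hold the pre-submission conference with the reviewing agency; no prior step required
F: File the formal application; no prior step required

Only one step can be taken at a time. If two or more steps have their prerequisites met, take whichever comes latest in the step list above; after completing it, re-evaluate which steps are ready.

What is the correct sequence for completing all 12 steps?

F, E and A have no prerequisites; F is listed later, so F is first.
Now E and A have their prerequisites met. E is listed later, so E next.
A is the only step now ready → A.
J is the only step now ready → J.
Ready: H, K and B. H is listed later → H.
Now K and B have their prerequisites met. K is listed later, so K next.
Now I and B have their prerequisites met. I is listed later, so I next.
B needed F and J, now all done → B.
That leaves G as the only ready step → G.
Now D and L have their prerequisites met. D is listed later, so D next.
C now also ready, so the ready set is {L, C}; L is listed later → L.
That leaves C as the only ready step → C.

F E A J H K I B G D L C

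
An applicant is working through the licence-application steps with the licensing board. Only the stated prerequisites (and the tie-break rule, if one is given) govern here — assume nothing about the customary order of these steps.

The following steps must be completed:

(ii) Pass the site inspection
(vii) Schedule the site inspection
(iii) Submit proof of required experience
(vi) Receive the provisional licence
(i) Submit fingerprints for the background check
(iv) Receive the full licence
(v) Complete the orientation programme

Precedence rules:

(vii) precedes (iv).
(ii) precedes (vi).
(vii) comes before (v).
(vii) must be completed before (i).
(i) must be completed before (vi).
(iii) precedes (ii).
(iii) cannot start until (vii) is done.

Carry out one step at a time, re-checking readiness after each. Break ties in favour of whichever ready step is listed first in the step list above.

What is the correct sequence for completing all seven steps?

(vii), (iii), (ii), (i), (vi), (iv), (v)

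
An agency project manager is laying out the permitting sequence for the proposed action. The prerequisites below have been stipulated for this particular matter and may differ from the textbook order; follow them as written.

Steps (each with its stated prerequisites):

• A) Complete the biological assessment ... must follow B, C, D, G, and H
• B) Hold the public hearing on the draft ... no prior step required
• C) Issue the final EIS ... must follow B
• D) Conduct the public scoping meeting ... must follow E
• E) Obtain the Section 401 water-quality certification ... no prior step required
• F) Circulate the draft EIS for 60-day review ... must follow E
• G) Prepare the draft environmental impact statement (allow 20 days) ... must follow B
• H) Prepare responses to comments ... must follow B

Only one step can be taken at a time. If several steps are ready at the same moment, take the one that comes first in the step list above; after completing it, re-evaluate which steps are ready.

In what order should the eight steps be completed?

B and E have no prerequisites; B is listed earlier, so B is first.
Ready: C, E, G and H. C is listed earlier → C.
E, G and H are all available; E is listed earlier → E.
D, F, G and H are all available; D is listed earlier → D.
Now F, G and H have their prerequisites met. F is listed earlier, so F next.
Ready: G and H. G is listed earlier → G.
H needed B, now all done → H.
A needed B, C, D, G and H, now all done → A.

B → C → E → D → F → G → H → A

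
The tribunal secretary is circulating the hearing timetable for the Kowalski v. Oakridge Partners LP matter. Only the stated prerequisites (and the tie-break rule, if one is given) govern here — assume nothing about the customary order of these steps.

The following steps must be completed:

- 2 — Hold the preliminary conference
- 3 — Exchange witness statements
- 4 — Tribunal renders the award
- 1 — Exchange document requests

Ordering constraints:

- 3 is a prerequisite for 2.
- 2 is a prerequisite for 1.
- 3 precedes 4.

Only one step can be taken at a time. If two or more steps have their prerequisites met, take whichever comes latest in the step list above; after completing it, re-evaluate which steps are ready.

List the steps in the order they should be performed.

Only 3 has no prerequisites, so it is first.
Now 4 and 2 have their prerequisites met. 4 is listed later, so 4 next.
2 is the only step now ready → 2.
That leaves 1 as the only ready step → 1.

3, 4, 2, 1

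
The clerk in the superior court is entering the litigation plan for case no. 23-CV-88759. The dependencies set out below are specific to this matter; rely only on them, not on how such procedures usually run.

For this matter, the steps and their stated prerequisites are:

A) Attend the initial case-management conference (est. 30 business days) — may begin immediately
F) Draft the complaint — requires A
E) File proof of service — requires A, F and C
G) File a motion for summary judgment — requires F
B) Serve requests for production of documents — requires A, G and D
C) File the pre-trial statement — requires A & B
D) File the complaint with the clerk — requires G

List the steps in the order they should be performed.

A, F, G, D, B, C, E

A has no prerequisites → A first.
F needed A, now all done → F.
That leaves G as the only ready step → G.
Next only D has its prerequisites met → D.
B needed A, G and D, now all done → B.
That leaves C as the only ready step → C.
E needed A, F and C, now all done → E.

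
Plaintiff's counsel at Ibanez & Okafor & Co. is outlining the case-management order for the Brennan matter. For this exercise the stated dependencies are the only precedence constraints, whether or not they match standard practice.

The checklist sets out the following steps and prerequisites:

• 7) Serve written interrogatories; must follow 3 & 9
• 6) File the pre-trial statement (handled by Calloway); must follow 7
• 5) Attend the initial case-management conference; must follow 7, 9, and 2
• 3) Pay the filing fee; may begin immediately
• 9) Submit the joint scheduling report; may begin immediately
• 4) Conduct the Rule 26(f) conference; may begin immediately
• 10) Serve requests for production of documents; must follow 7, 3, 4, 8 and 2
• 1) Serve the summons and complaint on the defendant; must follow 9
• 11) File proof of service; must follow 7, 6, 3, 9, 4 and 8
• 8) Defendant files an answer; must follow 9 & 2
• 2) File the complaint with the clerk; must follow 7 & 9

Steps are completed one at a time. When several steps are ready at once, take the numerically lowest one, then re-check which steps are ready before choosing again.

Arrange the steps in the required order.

Nothing is required for 3, 4 and 9. 3 has the earlier label → 3 first.
Now 4 and 9 have their prerequisites met. 4 has the earlier label, so 4 next.
That leaves 9 as the only ready step → 9.
1 and 7 are both available; 1 has the earlier label → 1.
7 needed 3 and 9, now all done → 7.
2 and 6 are both available; 2 has the earlier label → 2.
5 and 8 now also ready, so the ready set is {5, 6, 8}; 5 has the earlier label → 5.
Now 6 and 8 have their prerequisites met. 6 has the earlier label, so 6 next.
That leaves 8 as the only ready step → 8.
Ready: 10 and 11. 10 has the earlier label → 10.
11 is the only step now ready → 11.

3, 4, 9, 1, 7, 2, 5, 6, 8, 10, 11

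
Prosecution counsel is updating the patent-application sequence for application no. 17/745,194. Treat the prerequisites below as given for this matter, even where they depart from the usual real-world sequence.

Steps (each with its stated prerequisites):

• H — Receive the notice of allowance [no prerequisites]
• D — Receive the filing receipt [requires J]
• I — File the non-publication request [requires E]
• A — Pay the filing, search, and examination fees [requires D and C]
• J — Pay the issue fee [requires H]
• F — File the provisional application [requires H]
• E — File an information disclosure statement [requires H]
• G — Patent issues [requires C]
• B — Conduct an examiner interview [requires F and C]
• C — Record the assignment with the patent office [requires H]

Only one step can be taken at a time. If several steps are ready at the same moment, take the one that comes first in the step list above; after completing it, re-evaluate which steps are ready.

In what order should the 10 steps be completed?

H is the only step with nothing outstanding, so it goes first.
J, F, E and C are all available; J is listed earlier → J.
Now D, F, E and C have their prerequisites met. D is listed earlier, so D next.
F, E and C are all available; F is listed earlier → F.
Ready: E and C. E is listed earlier → E.
Now I and C have their prerequisites met. I is listed earlier, so I next.
C needed H, now all done → C.
A, G and B are all available; A is listed earlier → A.
Now G and B have their prerequisites met. G is listed earlier, so G next.
B needed F and C, now all done → B.

H, J, D, F, E, I, C, A, G, B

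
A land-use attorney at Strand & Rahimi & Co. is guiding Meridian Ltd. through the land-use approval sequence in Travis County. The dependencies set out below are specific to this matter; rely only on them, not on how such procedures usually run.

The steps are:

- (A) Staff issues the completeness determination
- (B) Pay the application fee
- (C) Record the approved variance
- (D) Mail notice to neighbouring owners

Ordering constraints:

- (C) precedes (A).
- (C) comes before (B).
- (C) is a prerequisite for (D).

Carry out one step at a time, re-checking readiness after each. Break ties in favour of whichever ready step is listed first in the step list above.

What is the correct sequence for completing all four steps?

(C) → (A) → (B) → (D)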